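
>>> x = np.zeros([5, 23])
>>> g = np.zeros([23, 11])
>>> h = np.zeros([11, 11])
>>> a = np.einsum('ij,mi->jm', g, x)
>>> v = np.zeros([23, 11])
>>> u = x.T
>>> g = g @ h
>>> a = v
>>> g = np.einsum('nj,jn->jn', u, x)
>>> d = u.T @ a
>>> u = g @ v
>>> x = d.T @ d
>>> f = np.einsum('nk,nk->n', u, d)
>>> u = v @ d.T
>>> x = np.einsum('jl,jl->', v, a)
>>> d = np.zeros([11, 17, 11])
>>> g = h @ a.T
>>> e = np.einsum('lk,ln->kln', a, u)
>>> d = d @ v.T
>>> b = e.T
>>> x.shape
()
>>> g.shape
(11, 23)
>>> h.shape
(11, 11)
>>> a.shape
(23, 11)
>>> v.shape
(23, 11)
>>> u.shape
(23, 5)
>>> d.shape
(11, 17, 23)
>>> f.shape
(5,)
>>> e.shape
(11, 23, 5)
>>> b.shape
(5, 23, 11)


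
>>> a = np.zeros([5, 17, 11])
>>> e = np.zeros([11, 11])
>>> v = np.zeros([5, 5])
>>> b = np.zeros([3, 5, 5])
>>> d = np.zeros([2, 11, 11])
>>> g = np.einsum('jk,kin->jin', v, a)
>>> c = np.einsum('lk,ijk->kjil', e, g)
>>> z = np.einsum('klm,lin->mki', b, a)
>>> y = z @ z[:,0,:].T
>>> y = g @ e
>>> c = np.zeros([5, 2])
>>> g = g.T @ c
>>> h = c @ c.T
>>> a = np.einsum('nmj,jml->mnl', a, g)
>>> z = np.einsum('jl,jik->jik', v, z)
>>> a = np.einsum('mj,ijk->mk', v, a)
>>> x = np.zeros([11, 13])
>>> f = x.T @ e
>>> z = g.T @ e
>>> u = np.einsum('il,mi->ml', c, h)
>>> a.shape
(5, 2)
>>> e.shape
(11, 11)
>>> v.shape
(5, 5)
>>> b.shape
(3, 5, 5)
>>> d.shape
(2, 11, 11)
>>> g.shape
(11, 17, 2)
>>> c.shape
(5, 2)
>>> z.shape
(2, 17, 11)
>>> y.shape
(5, 17, 11)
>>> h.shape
(5, 5)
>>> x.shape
(11, 13)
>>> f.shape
(13, 11)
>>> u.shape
(5, 2)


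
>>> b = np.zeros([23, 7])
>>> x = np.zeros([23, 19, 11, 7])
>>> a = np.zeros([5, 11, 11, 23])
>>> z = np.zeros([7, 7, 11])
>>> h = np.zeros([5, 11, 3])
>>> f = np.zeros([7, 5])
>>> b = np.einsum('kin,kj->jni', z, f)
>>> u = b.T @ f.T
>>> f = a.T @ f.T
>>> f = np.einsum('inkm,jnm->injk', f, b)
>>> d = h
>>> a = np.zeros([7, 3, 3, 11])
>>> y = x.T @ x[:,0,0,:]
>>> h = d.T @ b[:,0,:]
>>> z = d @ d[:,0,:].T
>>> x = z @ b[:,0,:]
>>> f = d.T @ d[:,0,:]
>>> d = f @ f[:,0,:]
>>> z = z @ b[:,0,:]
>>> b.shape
(5, 11, 7)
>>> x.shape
(5, 11, 7)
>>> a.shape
(7, 3, 3, 11)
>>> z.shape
(5, 11, 7)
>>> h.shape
(3, 11, 7)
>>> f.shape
(3, 11, 3)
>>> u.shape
(7, 11, 7)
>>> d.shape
(3, 11, 3)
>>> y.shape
(7, 11, 19, 7)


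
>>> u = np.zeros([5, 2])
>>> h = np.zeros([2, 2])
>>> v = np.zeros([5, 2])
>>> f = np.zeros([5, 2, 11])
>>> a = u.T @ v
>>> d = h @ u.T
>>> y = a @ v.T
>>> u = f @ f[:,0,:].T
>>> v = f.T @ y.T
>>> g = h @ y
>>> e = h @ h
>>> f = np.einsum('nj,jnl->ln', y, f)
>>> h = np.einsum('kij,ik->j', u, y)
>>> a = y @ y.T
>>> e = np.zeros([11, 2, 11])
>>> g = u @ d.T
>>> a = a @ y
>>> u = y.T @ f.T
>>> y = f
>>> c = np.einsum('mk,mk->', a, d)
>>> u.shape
(5, 11)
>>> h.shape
(5,)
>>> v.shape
(11, 2, 2)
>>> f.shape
(11, 2)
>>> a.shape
(2, 5)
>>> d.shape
(2, 5)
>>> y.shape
(11, 2)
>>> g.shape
(5, 2, 2)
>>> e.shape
(11, 2, 11)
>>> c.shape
()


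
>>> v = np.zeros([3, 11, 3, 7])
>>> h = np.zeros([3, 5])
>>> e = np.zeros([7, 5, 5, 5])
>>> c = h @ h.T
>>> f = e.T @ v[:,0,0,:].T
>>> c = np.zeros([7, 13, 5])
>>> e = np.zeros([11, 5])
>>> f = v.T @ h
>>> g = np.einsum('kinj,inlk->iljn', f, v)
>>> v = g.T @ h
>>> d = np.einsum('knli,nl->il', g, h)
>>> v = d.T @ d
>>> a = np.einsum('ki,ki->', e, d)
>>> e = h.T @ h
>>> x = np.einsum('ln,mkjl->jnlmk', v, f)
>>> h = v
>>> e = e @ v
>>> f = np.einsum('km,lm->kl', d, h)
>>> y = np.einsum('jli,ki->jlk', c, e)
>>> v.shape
(5, 5)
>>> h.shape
(5, 5)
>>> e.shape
(5, 5)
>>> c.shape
(7, 13, 5)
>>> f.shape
(11, 5)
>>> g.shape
(3, 3, 5, 11)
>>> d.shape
(11, 5)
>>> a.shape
()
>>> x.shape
(11, 5, 5, 7, 3)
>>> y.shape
(7, 13, 5)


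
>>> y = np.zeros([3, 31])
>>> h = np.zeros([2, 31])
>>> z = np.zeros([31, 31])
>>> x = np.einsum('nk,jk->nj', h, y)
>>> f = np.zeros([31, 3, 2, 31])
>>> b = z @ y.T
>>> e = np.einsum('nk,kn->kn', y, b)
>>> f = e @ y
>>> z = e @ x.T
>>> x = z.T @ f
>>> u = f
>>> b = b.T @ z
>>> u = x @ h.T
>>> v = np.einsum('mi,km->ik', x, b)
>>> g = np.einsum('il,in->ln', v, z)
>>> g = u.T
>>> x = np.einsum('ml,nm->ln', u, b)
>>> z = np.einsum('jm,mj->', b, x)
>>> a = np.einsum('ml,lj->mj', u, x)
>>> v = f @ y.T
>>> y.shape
(3, 31)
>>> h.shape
(2, 31)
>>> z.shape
()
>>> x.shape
(2, 3)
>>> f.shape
(31, 31)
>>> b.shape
(3, 2)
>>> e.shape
(31, 3)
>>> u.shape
(2, 2)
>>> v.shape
(31, 3)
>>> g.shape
(2, 2)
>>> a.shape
(2, 3)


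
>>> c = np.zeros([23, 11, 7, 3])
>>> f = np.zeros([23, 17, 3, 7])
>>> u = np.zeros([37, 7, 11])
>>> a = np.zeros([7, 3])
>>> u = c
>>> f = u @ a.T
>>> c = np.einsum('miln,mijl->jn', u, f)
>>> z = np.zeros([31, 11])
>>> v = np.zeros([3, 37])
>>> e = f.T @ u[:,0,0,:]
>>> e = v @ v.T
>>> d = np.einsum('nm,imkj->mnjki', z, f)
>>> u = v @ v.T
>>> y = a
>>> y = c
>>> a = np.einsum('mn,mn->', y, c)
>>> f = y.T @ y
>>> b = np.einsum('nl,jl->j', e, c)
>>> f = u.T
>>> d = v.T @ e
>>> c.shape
(7, 3)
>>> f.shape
(3, 3)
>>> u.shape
(3, 3)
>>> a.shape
()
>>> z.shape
(31, 11)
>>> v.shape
(3, 37)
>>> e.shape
(3, 3)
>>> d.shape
(37, 3)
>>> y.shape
(7, 3)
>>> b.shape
(7,)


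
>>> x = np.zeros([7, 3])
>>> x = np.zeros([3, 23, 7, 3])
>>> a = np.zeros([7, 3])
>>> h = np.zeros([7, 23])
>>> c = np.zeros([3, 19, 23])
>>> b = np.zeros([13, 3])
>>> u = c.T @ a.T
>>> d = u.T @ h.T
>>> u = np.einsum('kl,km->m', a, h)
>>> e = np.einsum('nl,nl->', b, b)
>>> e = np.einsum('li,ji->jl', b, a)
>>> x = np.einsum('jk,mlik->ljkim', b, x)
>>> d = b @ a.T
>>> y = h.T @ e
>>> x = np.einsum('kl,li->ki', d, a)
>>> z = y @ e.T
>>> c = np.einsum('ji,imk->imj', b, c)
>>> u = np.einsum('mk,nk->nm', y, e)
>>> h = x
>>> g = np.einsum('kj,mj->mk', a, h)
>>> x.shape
(13, 3)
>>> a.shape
(7, 3)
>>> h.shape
(13, 3)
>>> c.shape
(3, 19, 13)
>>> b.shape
(13, 3)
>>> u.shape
(7, 23)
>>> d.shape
(13, 7)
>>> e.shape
(7, 13)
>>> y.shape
(23, 13)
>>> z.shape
(23, 7)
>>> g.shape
(13, 7)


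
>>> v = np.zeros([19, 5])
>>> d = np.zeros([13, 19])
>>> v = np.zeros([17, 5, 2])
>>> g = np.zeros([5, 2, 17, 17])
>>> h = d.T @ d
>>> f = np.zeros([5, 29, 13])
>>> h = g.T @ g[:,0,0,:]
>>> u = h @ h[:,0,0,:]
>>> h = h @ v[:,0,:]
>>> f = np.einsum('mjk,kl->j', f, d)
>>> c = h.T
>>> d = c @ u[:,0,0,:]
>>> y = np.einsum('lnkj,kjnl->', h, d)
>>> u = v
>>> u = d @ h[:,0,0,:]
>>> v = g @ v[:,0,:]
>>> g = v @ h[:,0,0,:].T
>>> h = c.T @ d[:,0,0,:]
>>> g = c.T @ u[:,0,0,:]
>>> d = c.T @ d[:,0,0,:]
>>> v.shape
(5, 2, 17, 2)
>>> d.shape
(17, 17, 2, 17)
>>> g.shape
(17, 17, 2, 2)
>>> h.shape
(17, 17, 2, 17)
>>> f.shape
(29,)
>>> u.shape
(2, 2, 17, 2)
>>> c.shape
(2, 2, 17, 17)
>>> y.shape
()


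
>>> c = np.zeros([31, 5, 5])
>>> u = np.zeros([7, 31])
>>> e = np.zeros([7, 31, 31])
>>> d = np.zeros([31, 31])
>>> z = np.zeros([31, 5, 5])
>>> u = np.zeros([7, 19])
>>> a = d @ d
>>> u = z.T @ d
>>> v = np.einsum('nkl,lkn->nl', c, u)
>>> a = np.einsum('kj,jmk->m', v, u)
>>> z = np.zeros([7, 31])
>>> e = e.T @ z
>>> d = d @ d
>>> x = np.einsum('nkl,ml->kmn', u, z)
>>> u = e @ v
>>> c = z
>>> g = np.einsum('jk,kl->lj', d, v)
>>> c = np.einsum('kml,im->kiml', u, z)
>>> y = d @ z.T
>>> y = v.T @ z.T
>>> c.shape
(31, 7, 31, 5)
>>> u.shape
(31, 31, 5)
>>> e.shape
(31, 31, 31)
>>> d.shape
(31, 31)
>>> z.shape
(7, 31)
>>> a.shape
(5,)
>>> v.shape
(31, 5)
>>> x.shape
(5, 7, 5)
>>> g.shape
(5, 31)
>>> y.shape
(5, 7)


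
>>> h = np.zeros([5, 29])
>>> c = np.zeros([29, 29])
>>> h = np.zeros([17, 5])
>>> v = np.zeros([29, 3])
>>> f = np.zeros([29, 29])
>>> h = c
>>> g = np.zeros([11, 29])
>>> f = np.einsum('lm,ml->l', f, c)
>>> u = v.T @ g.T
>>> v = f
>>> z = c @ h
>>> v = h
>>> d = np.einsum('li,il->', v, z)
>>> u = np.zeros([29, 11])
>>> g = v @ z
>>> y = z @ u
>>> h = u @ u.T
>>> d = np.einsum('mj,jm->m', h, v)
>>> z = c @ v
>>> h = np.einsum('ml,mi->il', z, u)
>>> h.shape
(11, 29)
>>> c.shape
(29, 29)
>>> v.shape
(29, 29)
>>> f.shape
(29,)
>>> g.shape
(29, 29)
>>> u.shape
(29, 11)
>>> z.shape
(29, 29)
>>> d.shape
(29,)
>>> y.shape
(29, 11)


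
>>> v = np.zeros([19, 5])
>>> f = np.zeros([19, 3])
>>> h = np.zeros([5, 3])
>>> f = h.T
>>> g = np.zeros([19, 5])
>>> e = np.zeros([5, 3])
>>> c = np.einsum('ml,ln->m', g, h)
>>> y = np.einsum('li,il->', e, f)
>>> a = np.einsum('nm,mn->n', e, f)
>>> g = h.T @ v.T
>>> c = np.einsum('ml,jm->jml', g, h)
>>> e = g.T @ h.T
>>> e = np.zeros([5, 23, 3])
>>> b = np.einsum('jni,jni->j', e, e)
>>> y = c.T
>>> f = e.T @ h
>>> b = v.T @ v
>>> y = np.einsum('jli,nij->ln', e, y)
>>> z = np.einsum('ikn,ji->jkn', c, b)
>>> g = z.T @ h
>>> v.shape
(19, 5)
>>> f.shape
(3, 23, 3)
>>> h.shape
(5, 3)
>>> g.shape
(19, 3, 3)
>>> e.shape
(5, 23, 3)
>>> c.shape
(5, 3, 19)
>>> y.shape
(23, 19)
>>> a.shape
(5,)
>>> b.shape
(5, 5)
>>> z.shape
(5, 3, 19)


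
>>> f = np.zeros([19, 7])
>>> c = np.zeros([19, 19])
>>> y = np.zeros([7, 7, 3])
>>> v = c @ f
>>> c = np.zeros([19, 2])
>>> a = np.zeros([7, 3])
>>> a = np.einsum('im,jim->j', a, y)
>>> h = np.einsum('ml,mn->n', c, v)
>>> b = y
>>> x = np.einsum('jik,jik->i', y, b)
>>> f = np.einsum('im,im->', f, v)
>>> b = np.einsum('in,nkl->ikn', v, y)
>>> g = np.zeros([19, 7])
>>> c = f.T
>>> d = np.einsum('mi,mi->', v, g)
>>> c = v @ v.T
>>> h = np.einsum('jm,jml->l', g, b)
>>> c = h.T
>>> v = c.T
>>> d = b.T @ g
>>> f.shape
()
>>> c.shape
(7,)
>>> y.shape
(7, 7, 3)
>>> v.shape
(7,)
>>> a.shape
(7,)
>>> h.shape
(7,)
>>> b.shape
(19, 7, 7)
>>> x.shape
(7,)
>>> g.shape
(19, 7)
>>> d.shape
(7, 7, 7)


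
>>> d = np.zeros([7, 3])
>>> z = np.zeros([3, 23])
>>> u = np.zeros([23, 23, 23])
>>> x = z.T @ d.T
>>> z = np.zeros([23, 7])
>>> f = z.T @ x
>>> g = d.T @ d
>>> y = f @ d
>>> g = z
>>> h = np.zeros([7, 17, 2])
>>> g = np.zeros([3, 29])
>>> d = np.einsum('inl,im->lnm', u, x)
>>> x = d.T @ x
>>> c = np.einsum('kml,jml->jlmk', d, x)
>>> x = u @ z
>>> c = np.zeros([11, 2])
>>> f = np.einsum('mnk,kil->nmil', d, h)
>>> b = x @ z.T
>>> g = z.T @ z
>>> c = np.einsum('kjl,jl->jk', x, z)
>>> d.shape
(23, 23, 7)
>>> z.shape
(23, 7)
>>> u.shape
(23, 23, 23)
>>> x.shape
(23, 23, 7)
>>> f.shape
(23, 23, 17, 2)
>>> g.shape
(7, 7)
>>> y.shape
(7, 3)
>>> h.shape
(7, 17, 2)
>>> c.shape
(23, 23)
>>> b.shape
(23, 23, 23)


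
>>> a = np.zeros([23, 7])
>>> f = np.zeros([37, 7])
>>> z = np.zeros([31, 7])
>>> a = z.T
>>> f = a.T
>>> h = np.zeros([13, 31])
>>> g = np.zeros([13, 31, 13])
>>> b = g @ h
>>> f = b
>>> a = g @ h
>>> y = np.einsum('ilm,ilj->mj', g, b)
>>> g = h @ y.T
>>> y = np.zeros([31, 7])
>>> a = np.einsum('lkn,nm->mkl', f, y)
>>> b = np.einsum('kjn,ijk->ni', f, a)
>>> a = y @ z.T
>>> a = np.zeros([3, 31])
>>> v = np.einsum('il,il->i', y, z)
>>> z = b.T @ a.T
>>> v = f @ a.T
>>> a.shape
(3, 31)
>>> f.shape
(13, 31, 31)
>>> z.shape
(7, 3)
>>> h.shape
(13, 31)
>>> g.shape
(13, 13)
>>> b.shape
(31, 7)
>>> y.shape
(31, 7)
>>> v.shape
(13, 31, 3)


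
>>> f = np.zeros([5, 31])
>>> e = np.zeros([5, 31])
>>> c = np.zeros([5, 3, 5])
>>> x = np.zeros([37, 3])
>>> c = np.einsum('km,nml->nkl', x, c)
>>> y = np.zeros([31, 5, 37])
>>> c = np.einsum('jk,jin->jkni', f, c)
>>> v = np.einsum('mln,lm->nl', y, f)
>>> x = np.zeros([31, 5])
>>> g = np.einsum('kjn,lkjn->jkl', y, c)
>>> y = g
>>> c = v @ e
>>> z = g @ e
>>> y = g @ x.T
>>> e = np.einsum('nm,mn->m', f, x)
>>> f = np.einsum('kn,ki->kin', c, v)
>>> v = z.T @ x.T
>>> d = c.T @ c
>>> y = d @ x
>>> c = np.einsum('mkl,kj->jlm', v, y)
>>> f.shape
(37, 5, 31)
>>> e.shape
(31,)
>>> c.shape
(5, 31, 31)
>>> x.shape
(31, 5)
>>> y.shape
(31, 5)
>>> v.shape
(31, 31, 31)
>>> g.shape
(5, 31, 5)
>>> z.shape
(5, 31, 31)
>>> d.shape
(31, 31)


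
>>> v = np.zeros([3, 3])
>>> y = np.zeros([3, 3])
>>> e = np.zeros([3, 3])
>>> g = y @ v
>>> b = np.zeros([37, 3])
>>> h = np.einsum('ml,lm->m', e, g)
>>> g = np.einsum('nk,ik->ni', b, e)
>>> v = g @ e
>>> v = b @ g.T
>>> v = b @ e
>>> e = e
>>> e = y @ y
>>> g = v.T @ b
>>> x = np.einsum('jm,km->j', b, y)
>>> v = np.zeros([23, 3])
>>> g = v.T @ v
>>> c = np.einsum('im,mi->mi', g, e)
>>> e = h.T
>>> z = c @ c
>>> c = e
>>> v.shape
(23, 3)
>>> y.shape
(3, 3)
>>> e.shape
(3,)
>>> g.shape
(3, 3)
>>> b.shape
(37, 3)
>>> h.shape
(3,)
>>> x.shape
(37,)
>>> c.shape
(3,)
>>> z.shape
(3, 3)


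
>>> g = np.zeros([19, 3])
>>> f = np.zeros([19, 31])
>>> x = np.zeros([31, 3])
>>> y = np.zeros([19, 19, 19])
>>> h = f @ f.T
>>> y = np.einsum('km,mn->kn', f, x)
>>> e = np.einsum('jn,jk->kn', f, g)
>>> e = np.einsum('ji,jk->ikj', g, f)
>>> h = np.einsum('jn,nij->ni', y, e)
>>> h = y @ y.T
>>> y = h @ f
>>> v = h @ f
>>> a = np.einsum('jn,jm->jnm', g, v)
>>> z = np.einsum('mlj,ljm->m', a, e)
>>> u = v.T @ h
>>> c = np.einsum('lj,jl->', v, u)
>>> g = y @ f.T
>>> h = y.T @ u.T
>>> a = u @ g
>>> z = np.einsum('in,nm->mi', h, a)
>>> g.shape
(19, 19)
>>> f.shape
(19, 31)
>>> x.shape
(31, 3)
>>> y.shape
(19, 31)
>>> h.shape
(31, 31)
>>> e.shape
(3, 31, 19)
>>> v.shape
(19, 31)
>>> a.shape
(31, 19)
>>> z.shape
(19, 31)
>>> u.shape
(31, 19)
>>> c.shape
()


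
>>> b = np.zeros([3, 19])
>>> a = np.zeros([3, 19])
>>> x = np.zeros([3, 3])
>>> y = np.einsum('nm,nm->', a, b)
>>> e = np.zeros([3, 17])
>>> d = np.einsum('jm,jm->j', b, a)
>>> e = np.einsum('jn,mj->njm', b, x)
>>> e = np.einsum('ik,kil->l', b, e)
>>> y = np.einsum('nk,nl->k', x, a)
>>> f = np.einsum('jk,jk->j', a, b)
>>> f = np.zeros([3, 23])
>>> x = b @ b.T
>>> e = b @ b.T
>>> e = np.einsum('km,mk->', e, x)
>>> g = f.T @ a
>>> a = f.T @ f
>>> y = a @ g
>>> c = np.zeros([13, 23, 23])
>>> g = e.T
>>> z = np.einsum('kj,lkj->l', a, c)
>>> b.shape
(3, 19)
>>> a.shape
(23, 23)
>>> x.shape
(3, 3)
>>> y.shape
(23, 19)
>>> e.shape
()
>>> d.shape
(3,)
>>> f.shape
(3, 23)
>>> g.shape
()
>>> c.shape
(13, 23, 23)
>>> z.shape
(13,)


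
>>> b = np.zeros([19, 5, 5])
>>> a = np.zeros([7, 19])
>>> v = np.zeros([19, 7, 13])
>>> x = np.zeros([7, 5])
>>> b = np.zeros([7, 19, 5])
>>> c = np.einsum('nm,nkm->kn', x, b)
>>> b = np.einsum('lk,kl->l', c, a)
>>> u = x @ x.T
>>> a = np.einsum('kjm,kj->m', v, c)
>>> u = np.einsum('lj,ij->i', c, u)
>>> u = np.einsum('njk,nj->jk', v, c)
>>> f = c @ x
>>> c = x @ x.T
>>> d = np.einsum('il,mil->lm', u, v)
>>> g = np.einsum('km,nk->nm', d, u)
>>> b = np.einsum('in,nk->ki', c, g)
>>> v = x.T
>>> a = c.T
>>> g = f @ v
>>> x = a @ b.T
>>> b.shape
(19, 7)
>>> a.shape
(7, 7)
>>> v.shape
(5, 7)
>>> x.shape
(7, 19)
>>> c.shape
(7, 7)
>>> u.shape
(7, 13)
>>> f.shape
(19, 5)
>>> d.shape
(13, 19)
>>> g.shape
(19, 7)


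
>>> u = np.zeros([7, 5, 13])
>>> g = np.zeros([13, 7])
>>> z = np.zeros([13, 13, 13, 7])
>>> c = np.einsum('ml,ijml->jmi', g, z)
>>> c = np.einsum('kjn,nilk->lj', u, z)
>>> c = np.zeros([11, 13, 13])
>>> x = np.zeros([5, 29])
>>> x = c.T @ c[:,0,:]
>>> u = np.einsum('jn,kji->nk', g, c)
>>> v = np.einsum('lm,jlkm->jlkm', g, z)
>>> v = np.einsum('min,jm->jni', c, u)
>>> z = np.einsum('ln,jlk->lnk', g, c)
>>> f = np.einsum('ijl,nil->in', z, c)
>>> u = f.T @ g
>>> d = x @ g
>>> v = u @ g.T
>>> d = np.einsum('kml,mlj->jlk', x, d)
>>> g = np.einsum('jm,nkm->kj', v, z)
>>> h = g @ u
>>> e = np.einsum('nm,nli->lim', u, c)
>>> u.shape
(11, 7)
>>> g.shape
(7, 11)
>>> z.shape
(13, 7, 13)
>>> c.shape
(11, 13, 13)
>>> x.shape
(13, 13, 13)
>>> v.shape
(11, 13)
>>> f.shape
(13, 11)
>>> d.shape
(7, 13, 13)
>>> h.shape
(7, 7)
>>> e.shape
(13, 13, 7)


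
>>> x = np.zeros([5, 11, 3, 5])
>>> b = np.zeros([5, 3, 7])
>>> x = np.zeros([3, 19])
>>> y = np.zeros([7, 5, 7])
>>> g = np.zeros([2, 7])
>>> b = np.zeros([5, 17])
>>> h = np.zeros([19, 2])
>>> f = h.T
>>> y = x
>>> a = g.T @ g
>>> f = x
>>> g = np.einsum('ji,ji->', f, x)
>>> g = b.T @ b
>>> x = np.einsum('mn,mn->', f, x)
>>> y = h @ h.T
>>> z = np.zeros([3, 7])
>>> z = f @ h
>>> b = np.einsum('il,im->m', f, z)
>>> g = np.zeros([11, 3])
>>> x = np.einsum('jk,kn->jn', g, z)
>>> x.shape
(11, 2)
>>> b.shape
(2,)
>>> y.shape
(19, 19)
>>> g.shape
(11, 3)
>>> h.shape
(19, 2)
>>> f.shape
(3, 19)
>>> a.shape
(7, 7)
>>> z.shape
(3, 2)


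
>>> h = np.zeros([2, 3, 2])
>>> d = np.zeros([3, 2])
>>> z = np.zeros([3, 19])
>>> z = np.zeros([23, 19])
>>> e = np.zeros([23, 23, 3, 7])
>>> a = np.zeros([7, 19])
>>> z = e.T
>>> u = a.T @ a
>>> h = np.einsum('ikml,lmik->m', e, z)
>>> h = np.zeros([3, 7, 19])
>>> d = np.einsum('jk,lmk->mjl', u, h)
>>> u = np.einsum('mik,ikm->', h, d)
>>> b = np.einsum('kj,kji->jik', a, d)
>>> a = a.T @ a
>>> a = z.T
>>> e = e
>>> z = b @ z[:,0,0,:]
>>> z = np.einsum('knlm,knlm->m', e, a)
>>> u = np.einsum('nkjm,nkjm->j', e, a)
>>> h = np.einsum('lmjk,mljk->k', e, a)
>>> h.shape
(7,)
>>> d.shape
(7, 19, 3)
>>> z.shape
(7,)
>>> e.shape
(23, 23, 3, 7)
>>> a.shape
(23, 23, 3, 7)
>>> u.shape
(3,)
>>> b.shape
(19, 3, 7)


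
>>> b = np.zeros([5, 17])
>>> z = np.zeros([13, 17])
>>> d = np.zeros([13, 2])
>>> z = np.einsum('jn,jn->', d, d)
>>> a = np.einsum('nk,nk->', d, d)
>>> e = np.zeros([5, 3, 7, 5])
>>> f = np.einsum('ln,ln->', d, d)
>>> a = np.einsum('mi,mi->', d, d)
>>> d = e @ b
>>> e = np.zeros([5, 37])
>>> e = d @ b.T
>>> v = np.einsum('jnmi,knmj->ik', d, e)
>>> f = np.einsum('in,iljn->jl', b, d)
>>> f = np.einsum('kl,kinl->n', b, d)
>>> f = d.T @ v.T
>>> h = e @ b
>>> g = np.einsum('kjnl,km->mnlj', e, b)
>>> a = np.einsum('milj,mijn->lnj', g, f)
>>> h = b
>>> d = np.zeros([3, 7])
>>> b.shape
(5, 17)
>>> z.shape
()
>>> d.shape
(3, 7)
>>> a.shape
(5, 17, 3)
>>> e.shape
(5, 3, 7, 5)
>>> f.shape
(17, 7, 3, 17)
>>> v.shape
(17, 5)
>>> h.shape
(5, 17)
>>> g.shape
(17, 7, 5, 3)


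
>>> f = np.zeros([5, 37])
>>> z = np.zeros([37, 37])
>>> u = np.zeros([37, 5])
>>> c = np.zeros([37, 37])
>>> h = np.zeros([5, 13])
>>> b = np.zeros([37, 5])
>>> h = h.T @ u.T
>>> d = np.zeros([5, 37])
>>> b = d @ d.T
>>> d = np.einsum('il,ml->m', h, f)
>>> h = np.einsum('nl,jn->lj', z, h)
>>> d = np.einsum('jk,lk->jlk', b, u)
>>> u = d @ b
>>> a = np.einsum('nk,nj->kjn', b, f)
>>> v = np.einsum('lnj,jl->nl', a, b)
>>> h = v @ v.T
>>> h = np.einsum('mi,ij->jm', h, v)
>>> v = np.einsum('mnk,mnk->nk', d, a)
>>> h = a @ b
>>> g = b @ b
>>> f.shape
(5, 37)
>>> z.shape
(37, 37)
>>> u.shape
(5, 37, 5)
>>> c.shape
(37, 37)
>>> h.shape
(5, 37, 5)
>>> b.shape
(5, 5)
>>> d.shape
(5, 37, 5)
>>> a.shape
(5, 37, 5)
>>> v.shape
(37, 5)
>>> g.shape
(5, 5)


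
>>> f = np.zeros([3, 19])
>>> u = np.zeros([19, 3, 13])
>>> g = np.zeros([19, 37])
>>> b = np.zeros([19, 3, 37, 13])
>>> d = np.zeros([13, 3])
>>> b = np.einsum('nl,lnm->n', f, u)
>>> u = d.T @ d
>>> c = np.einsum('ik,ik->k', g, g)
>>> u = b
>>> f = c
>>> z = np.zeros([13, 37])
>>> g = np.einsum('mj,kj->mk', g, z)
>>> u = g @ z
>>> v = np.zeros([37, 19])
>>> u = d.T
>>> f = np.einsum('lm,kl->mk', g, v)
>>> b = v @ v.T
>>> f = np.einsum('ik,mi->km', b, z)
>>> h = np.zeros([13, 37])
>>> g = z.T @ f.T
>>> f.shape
(37, 13)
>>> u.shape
(3, 13)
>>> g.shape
(37, 37)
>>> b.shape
(37, 37)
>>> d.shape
(13, 3)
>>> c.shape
(37,)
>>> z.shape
(13, 37)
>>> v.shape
(37, 19)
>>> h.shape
(13, 37)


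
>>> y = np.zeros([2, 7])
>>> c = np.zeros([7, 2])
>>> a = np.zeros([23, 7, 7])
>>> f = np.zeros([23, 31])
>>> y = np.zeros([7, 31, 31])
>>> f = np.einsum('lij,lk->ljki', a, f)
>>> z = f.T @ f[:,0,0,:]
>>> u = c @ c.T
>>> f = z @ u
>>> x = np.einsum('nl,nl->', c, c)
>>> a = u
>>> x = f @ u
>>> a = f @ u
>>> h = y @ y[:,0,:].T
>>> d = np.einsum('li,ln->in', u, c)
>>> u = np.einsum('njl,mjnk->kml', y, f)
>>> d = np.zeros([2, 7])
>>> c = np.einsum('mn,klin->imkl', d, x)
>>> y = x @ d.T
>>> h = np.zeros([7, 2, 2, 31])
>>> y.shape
(7, 31, 7, 2)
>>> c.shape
(7, 2, 7, 31)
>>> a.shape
(7, 31, 7, 7)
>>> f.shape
(7, 31, 7, 7)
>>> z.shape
(7, 31, 7, 7)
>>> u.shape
(7, 7, 31)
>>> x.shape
(7, 31, 7, 7)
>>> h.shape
(7, 2, 2, 31)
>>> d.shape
(2, 7)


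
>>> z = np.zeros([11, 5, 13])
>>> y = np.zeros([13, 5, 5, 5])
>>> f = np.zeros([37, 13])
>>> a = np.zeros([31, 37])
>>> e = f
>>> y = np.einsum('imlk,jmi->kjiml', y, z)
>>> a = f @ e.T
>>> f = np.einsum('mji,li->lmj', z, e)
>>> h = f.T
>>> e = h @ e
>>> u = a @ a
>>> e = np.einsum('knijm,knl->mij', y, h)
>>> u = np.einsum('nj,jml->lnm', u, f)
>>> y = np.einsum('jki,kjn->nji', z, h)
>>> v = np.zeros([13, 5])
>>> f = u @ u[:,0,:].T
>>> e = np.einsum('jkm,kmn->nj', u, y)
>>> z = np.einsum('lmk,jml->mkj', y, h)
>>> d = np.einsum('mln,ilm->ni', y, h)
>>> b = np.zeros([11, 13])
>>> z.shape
(11, 13, 5)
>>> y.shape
(37, 11, 13)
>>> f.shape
(5, 37, 5)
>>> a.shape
(37, 37)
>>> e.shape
(13, 5)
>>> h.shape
(5, 11, 37)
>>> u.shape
(5, 37, 11)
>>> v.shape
(13, 5)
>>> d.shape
(13, 5)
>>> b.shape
(11, 13)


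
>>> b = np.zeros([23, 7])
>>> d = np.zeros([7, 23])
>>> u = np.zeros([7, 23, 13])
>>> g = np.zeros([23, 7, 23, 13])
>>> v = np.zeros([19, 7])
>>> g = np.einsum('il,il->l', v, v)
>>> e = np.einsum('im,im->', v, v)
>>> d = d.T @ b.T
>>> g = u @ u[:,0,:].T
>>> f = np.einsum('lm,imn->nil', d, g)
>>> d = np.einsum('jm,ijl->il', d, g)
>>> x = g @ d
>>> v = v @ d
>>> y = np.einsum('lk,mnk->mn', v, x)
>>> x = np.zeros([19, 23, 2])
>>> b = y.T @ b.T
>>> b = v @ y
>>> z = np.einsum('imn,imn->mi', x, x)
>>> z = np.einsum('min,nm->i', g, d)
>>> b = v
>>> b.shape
(19, 7)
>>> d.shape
(7, 7)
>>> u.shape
(7, 23, 13)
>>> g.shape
(7, 23, 7)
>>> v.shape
(19, 7)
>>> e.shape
()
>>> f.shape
(7, 7, 23)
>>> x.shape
(19, 23, 2)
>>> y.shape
(7, 23)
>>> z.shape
(23,)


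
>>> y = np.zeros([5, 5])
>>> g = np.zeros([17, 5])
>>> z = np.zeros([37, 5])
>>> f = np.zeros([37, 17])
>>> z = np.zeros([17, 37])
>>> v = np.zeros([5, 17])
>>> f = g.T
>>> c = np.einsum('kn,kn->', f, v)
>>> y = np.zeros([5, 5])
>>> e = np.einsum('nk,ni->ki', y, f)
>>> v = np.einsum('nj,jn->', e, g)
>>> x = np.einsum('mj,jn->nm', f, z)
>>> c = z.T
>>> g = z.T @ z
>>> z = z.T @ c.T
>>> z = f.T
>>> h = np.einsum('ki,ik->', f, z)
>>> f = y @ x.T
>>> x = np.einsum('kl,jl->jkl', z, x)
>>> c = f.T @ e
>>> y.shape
(5, 5)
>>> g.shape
(37, 37)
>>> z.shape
(17, 5)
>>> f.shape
(5, 37)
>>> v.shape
()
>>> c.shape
(37, 17)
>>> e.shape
(5, 17)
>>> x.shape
(37, 17, 5)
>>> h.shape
()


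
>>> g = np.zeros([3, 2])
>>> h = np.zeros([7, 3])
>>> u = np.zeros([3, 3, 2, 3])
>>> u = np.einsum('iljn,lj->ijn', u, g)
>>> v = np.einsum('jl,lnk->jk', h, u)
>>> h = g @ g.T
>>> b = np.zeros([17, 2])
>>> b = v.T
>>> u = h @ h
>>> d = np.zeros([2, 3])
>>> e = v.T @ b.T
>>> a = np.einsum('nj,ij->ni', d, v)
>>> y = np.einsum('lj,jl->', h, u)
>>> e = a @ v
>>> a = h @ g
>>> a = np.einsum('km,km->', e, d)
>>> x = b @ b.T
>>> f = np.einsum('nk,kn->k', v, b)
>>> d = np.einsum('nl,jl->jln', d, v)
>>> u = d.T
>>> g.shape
(3, 2)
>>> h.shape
(3, 3)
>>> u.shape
(2, 3, 7)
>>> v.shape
(7, 3)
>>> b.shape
(3, 7)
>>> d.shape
(7, 3, 2)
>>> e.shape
(2, 3)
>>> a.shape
()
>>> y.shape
()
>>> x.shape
(3, 3)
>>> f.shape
(3,)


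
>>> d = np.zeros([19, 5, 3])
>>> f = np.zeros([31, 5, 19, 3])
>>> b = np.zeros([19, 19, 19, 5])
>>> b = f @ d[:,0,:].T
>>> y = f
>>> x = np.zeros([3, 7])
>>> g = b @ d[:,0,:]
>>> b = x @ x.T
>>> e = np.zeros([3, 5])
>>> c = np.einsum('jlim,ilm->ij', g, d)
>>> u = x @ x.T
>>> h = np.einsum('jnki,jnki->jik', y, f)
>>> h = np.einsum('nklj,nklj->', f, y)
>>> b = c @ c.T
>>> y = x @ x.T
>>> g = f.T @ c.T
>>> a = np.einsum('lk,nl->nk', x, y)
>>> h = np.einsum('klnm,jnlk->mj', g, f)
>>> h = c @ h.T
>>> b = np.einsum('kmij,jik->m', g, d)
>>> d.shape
(19, 5, 3)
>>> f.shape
(31, 5, 19, 3)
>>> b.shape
(19,)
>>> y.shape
(3, 3)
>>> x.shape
(3, 7)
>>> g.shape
(3, 19, 5, 19)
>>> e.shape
(3, 5)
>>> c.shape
(19, 31)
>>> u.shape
(3, 3)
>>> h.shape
(19, 19)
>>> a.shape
(3, 7)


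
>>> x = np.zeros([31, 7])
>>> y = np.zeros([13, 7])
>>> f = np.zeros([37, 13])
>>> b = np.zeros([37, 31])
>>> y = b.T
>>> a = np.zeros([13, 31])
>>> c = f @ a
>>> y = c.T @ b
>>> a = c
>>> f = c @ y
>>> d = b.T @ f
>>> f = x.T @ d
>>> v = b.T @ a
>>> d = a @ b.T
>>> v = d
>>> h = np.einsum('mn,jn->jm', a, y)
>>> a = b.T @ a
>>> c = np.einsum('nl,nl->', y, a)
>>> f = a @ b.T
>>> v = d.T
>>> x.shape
(31, 7)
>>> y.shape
(31, 31)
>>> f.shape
(31, 37)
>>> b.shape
(37, 31)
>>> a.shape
(31, 31)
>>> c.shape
()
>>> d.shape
(37, 37)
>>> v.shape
(37, 37)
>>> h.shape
(31, 37)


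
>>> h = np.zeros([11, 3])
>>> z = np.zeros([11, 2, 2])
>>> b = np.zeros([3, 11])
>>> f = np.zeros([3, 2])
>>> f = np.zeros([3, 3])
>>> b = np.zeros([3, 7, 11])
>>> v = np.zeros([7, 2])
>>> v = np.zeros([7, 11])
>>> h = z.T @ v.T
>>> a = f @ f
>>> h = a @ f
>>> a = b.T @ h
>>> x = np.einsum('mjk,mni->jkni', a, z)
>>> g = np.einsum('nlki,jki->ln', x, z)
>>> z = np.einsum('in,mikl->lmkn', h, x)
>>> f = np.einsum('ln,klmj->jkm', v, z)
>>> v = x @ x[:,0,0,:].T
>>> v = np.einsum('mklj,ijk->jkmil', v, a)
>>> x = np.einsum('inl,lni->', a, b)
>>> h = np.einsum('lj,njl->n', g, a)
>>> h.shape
(11,)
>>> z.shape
(2, 7, 2, 3)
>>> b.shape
(3, 7, 11)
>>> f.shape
(3, 2, 2)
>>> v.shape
(7, 3, 7, 11, 2)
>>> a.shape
(11, 7, 3)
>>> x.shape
()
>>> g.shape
(3, 7)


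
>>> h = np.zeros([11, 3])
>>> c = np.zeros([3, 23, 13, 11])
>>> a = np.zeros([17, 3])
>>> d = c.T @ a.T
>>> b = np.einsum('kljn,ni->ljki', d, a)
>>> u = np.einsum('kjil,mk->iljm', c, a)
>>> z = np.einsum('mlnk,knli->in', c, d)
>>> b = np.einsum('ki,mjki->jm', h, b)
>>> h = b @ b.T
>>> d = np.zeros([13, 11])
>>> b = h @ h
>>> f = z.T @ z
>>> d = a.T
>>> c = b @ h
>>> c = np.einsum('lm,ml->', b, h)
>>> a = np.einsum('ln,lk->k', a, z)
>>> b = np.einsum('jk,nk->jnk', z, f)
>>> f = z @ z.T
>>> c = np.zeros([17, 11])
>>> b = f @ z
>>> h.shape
(23, 23)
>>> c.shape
(17, 11)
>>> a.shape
(13,)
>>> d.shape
(3, 17)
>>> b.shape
(17, 13)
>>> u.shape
(13, 11, 23, 17)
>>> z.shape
(17, 13)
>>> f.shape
(17, 17)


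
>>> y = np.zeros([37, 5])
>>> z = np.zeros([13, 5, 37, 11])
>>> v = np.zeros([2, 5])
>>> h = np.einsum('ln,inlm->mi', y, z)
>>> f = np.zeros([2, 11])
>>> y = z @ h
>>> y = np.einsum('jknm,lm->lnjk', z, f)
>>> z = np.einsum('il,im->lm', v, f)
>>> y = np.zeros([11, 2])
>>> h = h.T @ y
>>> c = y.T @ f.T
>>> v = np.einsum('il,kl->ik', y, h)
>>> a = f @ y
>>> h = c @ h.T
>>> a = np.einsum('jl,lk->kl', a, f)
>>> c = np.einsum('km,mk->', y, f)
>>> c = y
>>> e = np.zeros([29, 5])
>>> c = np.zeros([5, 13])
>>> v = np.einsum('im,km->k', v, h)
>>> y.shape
(11, 2)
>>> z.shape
(5, 11)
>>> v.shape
(2,)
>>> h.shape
(2, 13)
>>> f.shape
(2, 11)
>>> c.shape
(5, 13)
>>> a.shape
(11, 2)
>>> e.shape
(29, 5)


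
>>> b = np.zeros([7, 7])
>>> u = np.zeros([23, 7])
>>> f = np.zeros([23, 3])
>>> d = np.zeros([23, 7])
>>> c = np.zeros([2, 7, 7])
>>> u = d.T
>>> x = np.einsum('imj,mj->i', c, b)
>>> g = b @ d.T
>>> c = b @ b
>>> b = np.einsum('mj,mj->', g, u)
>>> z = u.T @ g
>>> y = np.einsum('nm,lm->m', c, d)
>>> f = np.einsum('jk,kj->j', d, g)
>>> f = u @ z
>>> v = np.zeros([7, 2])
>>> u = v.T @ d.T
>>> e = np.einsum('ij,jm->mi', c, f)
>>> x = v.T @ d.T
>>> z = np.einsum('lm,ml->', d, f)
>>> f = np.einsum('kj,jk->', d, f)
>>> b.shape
()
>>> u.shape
(2, 23)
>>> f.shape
()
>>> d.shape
(23, 7)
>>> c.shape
(7, 7)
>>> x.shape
(2, 23)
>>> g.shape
(7, 23)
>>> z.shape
()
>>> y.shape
(7,)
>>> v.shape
(7, 2)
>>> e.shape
(23, 7)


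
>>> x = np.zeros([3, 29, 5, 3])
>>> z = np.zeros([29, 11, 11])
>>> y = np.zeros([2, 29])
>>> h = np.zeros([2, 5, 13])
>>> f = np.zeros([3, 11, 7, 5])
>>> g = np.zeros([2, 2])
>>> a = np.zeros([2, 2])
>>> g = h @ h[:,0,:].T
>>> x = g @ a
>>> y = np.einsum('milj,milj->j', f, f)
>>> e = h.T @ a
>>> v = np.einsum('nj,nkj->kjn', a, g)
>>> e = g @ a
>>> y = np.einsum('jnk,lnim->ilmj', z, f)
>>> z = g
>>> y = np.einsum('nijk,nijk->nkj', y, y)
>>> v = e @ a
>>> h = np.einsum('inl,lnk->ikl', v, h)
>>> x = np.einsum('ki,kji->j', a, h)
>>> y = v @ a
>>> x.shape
(13,)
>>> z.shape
(2, 5, 2)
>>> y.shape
(2, 5, 2)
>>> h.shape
(2, 13, 2)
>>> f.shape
(3, 11, 7, 5)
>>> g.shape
(2, 5, 2)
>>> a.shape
(2, 2)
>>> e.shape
(2, 5, 2)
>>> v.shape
(2, 5, 2)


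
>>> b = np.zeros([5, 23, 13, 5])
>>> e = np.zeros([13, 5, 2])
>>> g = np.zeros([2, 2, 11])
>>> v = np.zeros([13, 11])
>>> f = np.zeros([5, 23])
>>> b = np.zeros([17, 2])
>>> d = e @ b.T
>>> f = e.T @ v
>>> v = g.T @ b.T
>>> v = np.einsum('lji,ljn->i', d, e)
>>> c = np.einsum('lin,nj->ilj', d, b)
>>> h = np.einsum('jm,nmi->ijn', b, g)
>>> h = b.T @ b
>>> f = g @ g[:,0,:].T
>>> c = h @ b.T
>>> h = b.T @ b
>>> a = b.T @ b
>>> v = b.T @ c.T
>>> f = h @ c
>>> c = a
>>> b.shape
(17, 2)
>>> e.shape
(13, 5, 2)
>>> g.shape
(2, 2, 11)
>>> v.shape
(2, 2)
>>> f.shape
(2, 17)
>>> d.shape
(13, 5, 17)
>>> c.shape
(2, 2)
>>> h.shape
(2, 2)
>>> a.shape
(2, 2)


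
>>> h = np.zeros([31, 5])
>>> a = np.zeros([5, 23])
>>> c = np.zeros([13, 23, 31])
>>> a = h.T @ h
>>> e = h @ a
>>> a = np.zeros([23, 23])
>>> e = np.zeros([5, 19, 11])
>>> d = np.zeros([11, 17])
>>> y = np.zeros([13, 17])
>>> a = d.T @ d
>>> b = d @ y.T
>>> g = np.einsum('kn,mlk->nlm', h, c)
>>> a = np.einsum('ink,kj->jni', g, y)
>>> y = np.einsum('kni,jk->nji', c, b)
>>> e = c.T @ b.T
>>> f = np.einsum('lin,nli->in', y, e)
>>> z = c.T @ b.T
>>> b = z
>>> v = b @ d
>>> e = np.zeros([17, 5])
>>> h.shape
(31, 5)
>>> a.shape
(17, 23, 5)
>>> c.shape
(13, 23, 31)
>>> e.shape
(17, 5)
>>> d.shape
(11, 17)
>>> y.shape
(23, 11, 31)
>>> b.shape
(31, 23, 11)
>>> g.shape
(5, 23, 13)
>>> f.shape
(11, 31)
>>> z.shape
(31, 23, 11)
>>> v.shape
(31, 23, 17)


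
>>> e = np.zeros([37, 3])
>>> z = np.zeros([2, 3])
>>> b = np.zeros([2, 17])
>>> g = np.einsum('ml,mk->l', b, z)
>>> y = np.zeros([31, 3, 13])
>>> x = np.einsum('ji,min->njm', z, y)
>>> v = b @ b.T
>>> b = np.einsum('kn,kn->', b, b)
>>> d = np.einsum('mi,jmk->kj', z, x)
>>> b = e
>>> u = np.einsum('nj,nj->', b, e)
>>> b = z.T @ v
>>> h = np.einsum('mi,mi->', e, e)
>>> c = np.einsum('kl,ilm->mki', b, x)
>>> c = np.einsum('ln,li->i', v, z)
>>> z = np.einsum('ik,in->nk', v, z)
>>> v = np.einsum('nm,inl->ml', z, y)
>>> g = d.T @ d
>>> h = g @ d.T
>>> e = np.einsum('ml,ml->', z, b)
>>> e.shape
()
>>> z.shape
(3, 2)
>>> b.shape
(3, 2)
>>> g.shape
(13, 13)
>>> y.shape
(31, 3, 13)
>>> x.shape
(13, 2, 31)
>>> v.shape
(2, 13)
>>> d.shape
(31, 13)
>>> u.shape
()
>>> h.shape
(13, 31)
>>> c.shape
(3,)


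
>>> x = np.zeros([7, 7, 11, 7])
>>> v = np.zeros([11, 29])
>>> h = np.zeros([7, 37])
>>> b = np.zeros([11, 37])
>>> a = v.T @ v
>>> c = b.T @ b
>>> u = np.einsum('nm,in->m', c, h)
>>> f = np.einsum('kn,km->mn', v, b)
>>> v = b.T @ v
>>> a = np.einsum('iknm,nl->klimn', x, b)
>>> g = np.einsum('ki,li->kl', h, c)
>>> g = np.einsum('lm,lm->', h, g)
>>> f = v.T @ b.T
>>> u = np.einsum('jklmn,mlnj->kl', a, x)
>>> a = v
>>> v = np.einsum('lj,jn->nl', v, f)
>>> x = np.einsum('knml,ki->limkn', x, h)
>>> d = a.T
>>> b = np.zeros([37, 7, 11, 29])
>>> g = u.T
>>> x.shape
(7, 37, 11, 7, 7)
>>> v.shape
(11, 37)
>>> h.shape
(7, 37)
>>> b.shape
(37, 7, 11, 29)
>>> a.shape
(37, 29)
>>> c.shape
(37, 37)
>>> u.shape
(37, 7)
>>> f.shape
(29, 11)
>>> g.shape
(7, 37)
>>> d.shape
(29, 37)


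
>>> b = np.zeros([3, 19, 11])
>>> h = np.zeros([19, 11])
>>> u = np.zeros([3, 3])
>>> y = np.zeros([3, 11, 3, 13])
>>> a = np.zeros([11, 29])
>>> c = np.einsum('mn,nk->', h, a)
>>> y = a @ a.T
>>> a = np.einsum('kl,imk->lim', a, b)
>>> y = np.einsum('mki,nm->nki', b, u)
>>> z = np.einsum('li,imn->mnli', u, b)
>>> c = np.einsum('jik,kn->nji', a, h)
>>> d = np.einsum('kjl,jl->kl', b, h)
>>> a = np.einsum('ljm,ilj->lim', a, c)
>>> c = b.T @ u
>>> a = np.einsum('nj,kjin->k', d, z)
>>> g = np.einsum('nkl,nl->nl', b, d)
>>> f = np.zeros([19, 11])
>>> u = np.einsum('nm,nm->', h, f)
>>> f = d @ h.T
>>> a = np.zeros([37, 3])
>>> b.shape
(3, 19, 11)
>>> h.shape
(19, 11)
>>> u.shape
()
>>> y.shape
(3, 19, 11)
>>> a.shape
(37, 3)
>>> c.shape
(11, 19, 3)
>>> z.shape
(19, 11, 3, 3)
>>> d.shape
(3, 11)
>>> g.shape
(3, 11)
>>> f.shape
(3, 19)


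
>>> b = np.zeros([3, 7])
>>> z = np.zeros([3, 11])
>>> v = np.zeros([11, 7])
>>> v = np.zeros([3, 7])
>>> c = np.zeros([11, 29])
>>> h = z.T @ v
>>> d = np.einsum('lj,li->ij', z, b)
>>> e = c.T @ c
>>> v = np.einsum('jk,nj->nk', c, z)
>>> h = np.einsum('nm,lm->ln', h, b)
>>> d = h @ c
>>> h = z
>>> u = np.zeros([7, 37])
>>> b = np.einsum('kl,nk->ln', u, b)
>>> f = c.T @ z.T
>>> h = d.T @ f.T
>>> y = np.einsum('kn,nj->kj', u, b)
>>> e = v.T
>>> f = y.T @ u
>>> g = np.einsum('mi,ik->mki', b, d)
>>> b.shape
(37, 3)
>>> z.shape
(3, 11)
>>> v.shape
(3, 29)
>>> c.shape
(11, 29)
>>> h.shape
(29, 29)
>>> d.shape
(3, 29)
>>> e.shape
(29, 3)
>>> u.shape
(7, 37)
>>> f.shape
(3, 37)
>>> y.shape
(7, 3)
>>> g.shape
(37, 29, 3)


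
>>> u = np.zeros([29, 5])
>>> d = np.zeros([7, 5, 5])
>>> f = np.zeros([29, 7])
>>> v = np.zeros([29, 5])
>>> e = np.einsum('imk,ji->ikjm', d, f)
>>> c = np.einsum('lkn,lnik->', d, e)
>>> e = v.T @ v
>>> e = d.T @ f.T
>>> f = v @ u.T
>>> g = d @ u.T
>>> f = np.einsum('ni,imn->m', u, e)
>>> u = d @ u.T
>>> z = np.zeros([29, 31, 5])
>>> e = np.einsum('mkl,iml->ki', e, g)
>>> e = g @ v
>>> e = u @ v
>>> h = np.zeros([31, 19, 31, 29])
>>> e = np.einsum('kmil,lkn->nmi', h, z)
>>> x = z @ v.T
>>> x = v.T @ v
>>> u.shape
(7, 5, 29)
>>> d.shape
(7, 5, 5)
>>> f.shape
(5,)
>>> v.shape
(29, 5)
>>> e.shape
(5, 19, 31)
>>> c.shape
()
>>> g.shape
(7, 5, 29)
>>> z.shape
(29, 31, 5)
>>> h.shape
(31, 19, 31, 29)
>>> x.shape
(5, 5)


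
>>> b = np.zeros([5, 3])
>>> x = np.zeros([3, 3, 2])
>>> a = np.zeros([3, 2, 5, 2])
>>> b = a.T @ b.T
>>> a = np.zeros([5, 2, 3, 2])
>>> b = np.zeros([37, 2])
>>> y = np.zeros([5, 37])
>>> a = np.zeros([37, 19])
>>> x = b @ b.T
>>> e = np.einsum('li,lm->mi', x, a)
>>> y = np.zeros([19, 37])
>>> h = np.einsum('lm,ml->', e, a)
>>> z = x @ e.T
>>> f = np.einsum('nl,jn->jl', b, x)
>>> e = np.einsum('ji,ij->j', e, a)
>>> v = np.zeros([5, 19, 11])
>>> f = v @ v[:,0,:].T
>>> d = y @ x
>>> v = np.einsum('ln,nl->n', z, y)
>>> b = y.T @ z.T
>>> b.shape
(37, 37)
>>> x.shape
(37, 37)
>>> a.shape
(37, 19)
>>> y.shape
(19, 37)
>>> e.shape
(19,)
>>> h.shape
()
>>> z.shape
(37, 19)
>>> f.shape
(5, 19, 5)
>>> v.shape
(19,)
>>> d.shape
(19, 37)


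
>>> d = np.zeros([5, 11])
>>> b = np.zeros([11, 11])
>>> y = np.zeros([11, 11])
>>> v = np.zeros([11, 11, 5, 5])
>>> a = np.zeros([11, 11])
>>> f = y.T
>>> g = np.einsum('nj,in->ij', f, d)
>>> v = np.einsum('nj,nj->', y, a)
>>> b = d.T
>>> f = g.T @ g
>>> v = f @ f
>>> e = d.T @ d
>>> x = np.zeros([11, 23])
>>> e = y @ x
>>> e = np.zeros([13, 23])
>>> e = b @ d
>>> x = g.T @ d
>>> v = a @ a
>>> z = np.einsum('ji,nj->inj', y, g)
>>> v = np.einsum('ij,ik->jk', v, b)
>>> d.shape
(5, 11)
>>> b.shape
(11, 5)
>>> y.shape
(11, 11)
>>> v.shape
(11, 5)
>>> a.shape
(11, 11)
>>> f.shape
(11, 11)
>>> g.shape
(5, 11)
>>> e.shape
(11, 11)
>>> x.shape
(11, 11)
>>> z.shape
(11, 5, 11)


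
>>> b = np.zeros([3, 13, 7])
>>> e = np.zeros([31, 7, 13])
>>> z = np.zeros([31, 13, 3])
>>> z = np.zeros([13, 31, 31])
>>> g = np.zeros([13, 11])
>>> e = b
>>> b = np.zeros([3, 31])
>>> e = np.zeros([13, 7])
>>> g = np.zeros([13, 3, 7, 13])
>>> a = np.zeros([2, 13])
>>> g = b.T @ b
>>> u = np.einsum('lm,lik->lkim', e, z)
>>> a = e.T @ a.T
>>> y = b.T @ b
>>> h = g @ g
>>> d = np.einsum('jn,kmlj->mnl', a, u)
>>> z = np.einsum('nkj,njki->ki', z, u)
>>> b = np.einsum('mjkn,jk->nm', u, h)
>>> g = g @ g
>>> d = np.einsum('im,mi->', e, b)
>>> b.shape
(7, 13)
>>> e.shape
(13, 7)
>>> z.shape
(31, 7)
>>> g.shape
(31, 31)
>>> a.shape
(7, 2)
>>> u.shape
(13, 31, 31, 7)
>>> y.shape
(31, 31)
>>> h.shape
(31, 31)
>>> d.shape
()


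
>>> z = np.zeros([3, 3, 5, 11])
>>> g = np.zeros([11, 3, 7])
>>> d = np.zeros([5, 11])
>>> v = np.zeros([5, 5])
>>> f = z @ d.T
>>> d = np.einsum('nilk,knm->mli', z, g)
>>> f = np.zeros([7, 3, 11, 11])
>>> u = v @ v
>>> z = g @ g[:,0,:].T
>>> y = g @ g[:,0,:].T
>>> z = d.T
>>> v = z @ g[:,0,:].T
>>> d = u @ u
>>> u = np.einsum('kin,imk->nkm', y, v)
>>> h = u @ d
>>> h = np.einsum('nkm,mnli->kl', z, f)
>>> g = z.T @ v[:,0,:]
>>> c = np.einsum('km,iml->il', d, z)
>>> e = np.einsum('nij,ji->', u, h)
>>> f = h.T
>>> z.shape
(3, 5, 7)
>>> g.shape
(7, 5, 11)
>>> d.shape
(5, 5)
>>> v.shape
(3, 5, 11)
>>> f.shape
(11, 5)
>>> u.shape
(11, 11, 5)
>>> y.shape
(11, 3, 11)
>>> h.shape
(5, 11)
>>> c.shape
(3, 7)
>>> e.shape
()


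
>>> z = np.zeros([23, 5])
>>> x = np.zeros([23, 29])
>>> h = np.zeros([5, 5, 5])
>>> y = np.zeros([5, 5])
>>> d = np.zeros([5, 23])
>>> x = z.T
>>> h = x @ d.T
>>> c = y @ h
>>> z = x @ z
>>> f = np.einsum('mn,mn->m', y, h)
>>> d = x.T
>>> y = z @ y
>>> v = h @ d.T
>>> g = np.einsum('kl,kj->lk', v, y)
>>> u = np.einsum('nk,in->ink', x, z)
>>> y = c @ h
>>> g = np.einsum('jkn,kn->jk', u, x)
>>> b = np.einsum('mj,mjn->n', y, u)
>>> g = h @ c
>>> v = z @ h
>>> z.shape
(5, 5)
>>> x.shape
(5, 23)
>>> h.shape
(5, 5)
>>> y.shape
(5, 5)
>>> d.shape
(23, 5)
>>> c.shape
(5, 5)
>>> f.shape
(5,)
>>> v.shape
(5, 5)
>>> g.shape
(5, 5)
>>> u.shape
(5, 5, 23)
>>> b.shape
(23,)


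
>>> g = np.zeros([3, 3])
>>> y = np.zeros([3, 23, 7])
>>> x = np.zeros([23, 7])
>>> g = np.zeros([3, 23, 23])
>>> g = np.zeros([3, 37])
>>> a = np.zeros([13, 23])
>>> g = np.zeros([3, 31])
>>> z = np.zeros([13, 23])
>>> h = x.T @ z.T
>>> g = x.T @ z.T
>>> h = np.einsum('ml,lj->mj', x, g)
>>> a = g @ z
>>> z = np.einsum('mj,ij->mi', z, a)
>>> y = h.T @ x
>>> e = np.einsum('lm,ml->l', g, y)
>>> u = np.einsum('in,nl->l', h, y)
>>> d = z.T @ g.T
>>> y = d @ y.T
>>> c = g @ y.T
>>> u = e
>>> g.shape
(7, 13)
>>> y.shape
(7, 13)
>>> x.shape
(23, 7)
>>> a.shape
(7, 23)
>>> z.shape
(13, 7)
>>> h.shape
(23, 13)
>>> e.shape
(7,)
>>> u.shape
(7,)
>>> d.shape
(7, 7)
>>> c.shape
(7, 7)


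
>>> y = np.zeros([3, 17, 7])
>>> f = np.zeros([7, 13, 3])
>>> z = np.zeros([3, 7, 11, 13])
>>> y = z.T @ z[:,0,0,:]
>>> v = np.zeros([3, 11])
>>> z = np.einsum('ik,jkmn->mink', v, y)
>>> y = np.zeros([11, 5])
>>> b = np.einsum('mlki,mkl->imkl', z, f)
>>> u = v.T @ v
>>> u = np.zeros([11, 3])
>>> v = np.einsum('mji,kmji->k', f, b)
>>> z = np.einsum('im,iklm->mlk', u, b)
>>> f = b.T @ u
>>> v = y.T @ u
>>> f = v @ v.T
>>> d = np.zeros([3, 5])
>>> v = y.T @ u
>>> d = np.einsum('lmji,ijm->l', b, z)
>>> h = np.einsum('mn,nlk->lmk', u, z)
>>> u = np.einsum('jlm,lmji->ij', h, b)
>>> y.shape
(11, 5)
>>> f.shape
(5, 5)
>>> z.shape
(3, 13, 7)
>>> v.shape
(5, 3)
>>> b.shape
(11, 7, 13, 3)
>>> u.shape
(3, 13)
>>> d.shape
(11,)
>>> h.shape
(13, 11, 7)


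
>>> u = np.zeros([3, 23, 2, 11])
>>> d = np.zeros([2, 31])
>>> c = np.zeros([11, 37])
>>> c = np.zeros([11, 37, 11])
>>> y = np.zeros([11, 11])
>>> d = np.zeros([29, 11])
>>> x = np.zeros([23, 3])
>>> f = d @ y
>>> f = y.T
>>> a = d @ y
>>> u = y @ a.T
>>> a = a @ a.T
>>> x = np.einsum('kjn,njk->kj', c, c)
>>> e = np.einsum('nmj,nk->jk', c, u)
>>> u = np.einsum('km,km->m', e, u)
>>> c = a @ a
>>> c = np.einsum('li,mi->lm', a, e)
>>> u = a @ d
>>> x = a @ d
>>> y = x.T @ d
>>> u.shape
(29, 11)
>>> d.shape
(29, 11)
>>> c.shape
(29, 11)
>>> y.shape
(11, 11)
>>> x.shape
(29, 11)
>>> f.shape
(11, 11)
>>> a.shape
(29, 29)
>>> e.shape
(11, 29)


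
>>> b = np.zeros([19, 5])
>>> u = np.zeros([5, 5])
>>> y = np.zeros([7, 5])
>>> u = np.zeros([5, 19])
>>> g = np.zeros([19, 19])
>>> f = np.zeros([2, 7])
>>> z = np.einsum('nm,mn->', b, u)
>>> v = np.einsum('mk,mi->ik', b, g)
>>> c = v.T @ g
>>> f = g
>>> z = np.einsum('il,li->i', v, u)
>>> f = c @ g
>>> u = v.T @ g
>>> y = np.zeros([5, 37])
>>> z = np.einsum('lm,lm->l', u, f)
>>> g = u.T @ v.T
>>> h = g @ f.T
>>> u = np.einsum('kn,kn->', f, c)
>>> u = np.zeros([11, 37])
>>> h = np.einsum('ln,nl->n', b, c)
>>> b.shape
(19, 5)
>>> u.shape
(11, 37)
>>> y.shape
(5, 37)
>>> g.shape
(19, 19)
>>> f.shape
(5, 19)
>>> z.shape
(5,)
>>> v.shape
(19, 5)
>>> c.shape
(5, 19)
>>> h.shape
(5,)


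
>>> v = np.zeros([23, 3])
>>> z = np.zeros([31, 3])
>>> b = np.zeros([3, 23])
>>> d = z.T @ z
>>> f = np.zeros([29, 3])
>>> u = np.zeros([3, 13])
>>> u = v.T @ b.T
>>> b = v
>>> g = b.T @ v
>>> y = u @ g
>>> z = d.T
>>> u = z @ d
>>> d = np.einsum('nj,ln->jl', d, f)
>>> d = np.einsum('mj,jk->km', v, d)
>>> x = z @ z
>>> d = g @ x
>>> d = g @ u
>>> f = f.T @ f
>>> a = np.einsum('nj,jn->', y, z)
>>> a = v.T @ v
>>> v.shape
(23, 3)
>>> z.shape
(3, 3)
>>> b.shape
(23, 3)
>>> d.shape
(3, 3)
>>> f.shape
(3, 3)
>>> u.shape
(3, 3)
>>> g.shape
(3, 3)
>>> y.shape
(3, 3)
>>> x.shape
(3, 3)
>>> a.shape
(3, 3)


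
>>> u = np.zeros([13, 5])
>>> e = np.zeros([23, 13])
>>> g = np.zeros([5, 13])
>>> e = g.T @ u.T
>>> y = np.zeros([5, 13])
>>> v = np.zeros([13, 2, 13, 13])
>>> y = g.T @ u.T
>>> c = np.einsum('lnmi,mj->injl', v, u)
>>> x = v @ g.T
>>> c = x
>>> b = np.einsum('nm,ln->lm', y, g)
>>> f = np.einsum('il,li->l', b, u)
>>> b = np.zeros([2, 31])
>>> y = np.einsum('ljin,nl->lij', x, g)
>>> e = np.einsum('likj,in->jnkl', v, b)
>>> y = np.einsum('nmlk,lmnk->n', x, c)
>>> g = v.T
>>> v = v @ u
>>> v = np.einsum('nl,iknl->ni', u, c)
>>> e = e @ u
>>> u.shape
(13, 5)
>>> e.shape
(13, 31, 13, 5)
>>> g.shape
(13, 13, 2, 13)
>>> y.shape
(13,)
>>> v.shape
(13, 13)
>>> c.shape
(13, 2, 13, 5)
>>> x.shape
(13, 2, 13, 5)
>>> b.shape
(2, 31)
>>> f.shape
(13,)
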